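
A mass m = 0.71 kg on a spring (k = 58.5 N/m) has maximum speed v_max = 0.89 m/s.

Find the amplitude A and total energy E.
½mv²_max = ½kA² → A = v_max√(m/k) = 0.89×√(0.71/58.5) = 0.09805 m = 9.805 cm
E = ½mv²_max = ½×0.71×0.89² = 0.2812 J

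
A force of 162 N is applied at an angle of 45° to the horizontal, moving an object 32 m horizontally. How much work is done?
W = Fd cosθ = 162×32×cos(45°) = 3665.6 J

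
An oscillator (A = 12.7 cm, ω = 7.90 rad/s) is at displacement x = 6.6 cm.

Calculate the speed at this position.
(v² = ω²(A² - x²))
v = ω√(A² − x²) = 7.9×√(0.127² − 0.066²) = 0.8572 m/s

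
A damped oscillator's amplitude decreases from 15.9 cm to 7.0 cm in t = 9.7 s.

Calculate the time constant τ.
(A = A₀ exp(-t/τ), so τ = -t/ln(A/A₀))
A/A₀ = 7.0/15.9 = 0.4403; ln(A/A₀) = -0.8204
τ = −t/ln(A/A₀) = −9.7/-0.8204 = 11.82 s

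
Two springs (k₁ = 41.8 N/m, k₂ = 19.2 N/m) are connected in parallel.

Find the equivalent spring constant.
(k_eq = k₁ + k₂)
k_eq = k₁ + k₂ = 41.8 + 19.2 = 61 N/m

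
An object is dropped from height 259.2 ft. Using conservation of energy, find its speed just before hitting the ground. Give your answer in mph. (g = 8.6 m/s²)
mgh = ½mv² → v = √(2gh) = √(2×8.6×79) = 36.86 m/s = 82.46 mph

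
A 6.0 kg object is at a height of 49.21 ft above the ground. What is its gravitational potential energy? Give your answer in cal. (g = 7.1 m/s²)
PE = mgh = 6 kg × 7.1 m/s² × 15 m = 639 J = 152.7 cal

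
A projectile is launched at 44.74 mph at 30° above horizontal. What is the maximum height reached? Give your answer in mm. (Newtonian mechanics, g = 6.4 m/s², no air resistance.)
H = v₀²sin²(θ)/(2g) (with unit conversion) = 7813.0 mm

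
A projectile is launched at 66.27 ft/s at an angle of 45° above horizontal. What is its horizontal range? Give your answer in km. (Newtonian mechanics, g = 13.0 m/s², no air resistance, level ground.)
R = v₀² sin(2θ) / g (with unit conversion) = 0.03138 km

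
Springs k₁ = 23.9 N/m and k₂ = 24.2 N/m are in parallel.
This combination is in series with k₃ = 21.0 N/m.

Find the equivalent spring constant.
k₁₂ = k₁ + k₂ = 48.1 N/m (parallel)
1/k_eq = 1/k₁₂ + 1/k₃ → k_eq = 14.62 N/m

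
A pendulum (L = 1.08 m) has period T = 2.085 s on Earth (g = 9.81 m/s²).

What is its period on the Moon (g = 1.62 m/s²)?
T = 2π√(L/g), so T_moon/T_earth = √(g_earth/g_moon)
T_moon = 2π√(1.08/1.62) = 5.13 s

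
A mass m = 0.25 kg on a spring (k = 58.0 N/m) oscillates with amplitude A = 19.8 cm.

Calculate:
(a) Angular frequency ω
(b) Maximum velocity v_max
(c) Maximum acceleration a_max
ω = √(k/m) = √(58.0/0.25) = 15.23 rad/s
v_max = ωA = 15.23×0.198 = 3.016 m/s
a_max = ω²A = 15.23²×0.198 = 45.94 m/s²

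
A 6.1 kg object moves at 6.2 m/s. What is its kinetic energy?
KE = ½mv² = ½×6.1×6.2² = 117.242 J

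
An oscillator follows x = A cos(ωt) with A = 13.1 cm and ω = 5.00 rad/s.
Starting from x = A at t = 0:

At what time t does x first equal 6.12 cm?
cos(ωt) = x/A = 6.12/13.1 = 0.4672
ωt = arccos(0.4672) = 1.085 rad
t = 1.085/5.0 = 0.2169 s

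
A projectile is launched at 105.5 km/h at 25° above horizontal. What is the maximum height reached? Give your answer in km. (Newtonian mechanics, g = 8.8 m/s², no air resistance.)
H = v₀²sin²(θ)/(2g) (with unit conversion) = 0.008715 km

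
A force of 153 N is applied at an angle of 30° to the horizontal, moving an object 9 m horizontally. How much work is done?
W = Fd cosθ = 153×9×cos(30°) = 1192.5 J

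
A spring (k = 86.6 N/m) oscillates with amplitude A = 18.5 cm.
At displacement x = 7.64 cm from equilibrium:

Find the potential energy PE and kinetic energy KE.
E_total = ½kA² = ½×86.6×(0.185)² = 1.482 J
PE = ½kx² = ½×86.6×(0.0764)² = 0.2527 J
KE = E_total − PE = 1.229 J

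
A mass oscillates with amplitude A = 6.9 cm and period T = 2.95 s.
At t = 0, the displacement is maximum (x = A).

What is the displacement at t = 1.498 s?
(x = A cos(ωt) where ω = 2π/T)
ω = 2π/T = 2π/2.95 = 2.13 rad/s
x = A cos(ωt) = 6.9×cos(2.13×1.498) = -6.892 cm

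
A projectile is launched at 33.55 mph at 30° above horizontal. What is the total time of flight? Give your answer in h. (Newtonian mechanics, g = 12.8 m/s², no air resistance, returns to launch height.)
T = 2v₀sin(θ)/g (with unit conversion) = 0.0003255 h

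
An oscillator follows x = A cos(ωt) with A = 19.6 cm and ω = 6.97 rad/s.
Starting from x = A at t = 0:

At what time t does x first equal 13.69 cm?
cos(ωt) = x/A = 13.69/19.6 = 0.6985
ωt = arccos(0.6985) = 0.7975 rad
t = 0.7975/6.97 = 0.1144 s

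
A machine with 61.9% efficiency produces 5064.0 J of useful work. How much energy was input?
W_in = W_out/η = 5064.0/0.619 = 8180.9 J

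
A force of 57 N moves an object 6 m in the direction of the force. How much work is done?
W = Fd = 57×6 = 342.0 J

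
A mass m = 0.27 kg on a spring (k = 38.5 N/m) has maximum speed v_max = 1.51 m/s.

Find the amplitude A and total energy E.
½mv²_max = ½kA² → A = v_max√(m/k) = 1.51×√(0.27/38.5) = 0.1265 m = 12.65 cm
E = ½mv²_max = ½×0.27×1.51² = 0.3078 J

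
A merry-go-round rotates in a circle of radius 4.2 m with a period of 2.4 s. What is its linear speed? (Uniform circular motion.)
v = 2πr/T = 2π×4.2/2.4 = 11.0 m/s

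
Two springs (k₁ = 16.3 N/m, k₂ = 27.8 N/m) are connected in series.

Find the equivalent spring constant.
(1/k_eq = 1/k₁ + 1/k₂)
1/k_eq = 1/16.3 + 1/27.8 = 0.097321; k_eq = 10.28 N/m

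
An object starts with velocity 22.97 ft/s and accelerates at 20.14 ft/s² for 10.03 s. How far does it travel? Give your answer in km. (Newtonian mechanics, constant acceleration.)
d = v₀t + ½at² (with unit conversion) = 0.379 km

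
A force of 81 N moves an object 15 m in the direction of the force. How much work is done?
W = Fd = 81×15 = 1215.0 J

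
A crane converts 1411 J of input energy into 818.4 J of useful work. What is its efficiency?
η = W_out/W_in = 818.4/1411 = 0.58 = 58.0%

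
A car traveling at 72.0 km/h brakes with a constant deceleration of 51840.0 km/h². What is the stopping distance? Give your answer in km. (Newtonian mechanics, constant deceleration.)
d = v₀² / (2a) (with unit conversion) = 0.05 km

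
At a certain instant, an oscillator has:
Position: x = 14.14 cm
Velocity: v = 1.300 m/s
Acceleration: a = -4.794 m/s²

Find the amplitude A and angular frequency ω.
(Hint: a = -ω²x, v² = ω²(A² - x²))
a = −ω²x → ω = √(|a|/x) = √(4.794/0.1414) = 5.823 rad/s
v² = ω²(A² − x²) → A = √(x² + v²/ω²) = √(0.1414² + 1.3²/5.823²) = 0.2643 m = 26.43 cm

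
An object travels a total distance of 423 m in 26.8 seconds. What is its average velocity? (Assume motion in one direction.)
v_avg = Δd / Δt = 423 / 26.8 = 15.78 m/s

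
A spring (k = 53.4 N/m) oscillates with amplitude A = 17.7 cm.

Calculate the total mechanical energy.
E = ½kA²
E = ½kA² = ½×53.4×(0.177)² = 0.8365 J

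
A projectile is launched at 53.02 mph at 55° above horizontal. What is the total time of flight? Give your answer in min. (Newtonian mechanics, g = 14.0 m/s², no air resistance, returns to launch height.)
T = 2v₀sin(θ)/g (with unit conversion) = 0.04623 min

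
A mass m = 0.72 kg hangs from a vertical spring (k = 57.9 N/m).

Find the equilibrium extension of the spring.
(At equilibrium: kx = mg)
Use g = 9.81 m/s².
x_eq = mg/k = 0.72×9.81/57.9 = 0.122 m = 12.2 cm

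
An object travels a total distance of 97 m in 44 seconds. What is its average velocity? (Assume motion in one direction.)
v_avg = Δd / Δt = 97 / 44 = 2.2 m/s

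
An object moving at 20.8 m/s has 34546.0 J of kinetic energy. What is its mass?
KE = ½mv² → m = 2KE/v² = 2×34546.0/20.8² = 159.7 kg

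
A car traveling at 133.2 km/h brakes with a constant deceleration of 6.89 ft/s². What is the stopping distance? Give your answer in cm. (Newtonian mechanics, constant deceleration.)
d = v₀² / (2a) (with unit conversion) = 32590.0 cm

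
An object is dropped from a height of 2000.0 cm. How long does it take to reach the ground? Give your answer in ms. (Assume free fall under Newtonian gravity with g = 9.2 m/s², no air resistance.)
t = √(2h/g) (with unit conversion) = 2085.0 ms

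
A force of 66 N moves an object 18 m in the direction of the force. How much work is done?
W = Fd = 66×18 = 1188.0 J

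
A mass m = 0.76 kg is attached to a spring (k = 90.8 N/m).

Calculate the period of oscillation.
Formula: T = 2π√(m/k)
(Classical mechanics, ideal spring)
T = 2π√(m/k) = 2π√(0.76/90.8) = 0.5748 s; f = 1/T = 1.74 Hz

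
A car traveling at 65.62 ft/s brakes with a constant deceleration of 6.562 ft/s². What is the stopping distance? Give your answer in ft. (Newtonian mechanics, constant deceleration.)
d = v₀² / (2a) (with unit conversion) = 328.1 ft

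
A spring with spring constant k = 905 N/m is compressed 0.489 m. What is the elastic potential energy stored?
PE = ½kx² = ½×905×0.489² = 108.2 J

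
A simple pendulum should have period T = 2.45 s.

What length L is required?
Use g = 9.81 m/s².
T = 2π√(L/g) → L = g(T/2π)² = 9.81×(2.45/2π)² = 1.492 m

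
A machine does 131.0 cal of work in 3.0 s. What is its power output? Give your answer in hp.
P = W/t = 548.1 J / 3 s = 182.7 W = 0.245 hp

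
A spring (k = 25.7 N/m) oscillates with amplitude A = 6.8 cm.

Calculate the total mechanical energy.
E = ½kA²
E = ½kA² = ½×25.7×(0.068)² = 0.05942 J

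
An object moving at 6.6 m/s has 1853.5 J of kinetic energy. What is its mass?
KE = ½mv² → m = 2KE/v² = 2×1853.5/6.6² = 85.1 kg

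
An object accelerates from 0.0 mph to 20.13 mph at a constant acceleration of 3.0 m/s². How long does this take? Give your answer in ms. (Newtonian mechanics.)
t = (v - v₀)/a (with unit conversion) = 3000.0 ms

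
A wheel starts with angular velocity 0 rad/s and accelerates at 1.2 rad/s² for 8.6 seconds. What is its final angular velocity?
ω = ω₀ + αt = 0 + 1.2 × 8.6 = 10.32 rad/s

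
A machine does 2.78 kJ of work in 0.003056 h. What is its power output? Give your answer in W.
P = W/t = 2780 J / 11 s = 252.7 W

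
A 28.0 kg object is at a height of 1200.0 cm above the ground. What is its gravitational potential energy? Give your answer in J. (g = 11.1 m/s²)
PE = mgh = 28 kg × 11.1 m/s² × 12 m = 3730 J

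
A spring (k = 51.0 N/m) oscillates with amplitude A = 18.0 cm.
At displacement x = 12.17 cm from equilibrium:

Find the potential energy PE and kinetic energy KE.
E_total = ½kA² = ½×51.0×(0.18)² = 0.8262 J
PE = ½kx² = ½×51.0×(0.1217)² = 0.3777 J
KE = E_total − PE = 0.4485 J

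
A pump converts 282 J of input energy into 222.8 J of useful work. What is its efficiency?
η = W_out/W_in = 222.8/282 = 0.7901 = 79.01%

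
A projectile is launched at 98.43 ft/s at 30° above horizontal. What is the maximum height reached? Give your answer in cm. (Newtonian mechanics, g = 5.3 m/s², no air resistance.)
H = v₀²sin²(θ)/(2g) (with unit conversion) = 2123.0 cm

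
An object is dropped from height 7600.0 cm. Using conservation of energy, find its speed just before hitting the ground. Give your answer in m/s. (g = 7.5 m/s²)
mgh = ½mv² → v = √(2gh) = √(2×7.5×76) = 33.76 m/s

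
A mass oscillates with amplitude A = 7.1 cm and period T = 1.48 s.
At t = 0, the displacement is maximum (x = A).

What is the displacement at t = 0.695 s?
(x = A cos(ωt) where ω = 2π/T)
ω = 2π/T = 2π/1.48 = 4.245 rad/s
x = A cos(ωt) = 7.1×cos(4.245×0.695) = -6.971 cm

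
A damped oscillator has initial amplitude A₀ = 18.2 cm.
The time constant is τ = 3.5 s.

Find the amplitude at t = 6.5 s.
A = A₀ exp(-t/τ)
A = A₀ exp(−t/τ) = 18.2×exp(−6.5/3.5) = 2.841 cm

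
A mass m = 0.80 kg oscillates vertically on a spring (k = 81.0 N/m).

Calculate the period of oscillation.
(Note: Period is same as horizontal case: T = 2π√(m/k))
T = 2π√(m/k) = 2π√(0.8/81.0) = 0.6244 s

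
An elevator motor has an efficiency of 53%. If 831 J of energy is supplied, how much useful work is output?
W_out = η × W_in = 0.53 × 831 = 440.43 J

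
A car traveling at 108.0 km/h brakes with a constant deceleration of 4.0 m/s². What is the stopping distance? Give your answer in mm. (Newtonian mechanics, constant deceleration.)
d = v₀² / (2a) (with unit conversion) = 112500.0 mm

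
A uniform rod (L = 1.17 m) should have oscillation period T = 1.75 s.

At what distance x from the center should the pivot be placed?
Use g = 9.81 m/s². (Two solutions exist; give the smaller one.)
T = 2π√((L²/12 + x²)/(gx)). Let c = T²g/(4π²) = 0.761.
x² − cx + L²/12 = 0 → x = (c − √(c² − L²/3))/2 = 0.2053 m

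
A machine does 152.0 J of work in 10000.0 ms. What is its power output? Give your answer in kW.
P = W/t = 152 J / 10 s = 15.2 W = 0.0152 kW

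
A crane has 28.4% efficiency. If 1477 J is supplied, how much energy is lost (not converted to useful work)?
W_out = η × W_in = 0.284×1477 = 419.47 J
W_lost = W_in − W_out = 1477 − 419.47 = 1057.5 J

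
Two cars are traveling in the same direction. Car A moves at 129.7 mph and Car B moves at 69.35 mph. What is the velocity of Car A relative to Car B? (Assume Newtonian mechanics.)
v_rel = v_A - v_B = 129.7 - 69.35 = 60.35 mph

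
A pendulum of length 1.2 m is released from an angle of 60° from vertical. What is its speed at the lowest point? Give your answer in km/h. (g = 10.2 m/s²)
h = L(1 − cosθ) = 1.2×(1 − cos60°) = 0.6 m
v = √(2gh) = √(2×10.2×0.6) = 3.499 m/s = 12.59 km/h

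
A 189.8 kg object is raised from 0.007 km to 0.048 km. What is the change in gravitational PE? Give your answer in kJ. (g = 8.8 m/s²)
ΔPE = mg(h₂ − h₁) = 189.8 kg × 8.8 m/s² × (48 − 7) m = 6.848e+04 J = 68.48 kJ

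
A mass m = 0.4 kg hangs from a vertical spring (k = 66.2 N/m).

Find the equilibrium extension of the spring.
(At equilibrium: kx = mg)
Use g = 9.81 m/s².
x_eq = mg/k = 0.4×9.81/66.2 = 0.05927 m = 5.927 cm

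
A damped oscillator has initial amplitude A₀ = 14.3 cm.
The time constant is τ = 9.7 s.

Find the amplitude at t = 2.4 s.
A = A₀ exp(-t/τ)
A = A₀ exp(−t/τ) = 14.3×exp(−2.4/9.7) = 11.17 cm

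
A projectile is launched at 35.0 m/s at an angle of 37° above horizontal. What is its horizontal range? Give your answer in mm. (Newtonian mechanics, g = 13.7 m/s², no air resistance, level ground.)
R = v₀² sin(2θ) / g (with unit conversion) = 85950.0 mm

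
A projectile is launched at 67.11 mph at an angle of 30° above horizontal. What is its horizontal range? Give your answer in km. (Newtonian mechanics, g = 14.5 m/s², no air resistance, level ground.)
R = v₀² sin(2θ) / g (with unit conversion) = 0.05376 km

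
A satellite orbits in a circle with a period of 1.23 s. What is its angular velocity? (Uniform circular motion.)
ω = 2π/T = 2π/1.23 = 5.1083 rad/s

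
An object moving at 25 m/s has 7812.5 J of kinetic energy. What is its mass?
KE = ½mv² → m = 2KE/v² = 2×7812.5/25² = 25.0 kg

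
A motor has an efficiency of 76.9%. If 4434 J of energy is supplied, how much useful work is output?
W_out = η × W_in = 0.769 × 4434 = 3409.7 J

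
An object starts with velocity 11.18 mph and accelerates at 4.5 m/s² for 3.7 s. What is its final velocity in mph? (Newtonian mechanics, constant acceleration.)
v = v₀ + at (with unit conversion) = 48.42 mph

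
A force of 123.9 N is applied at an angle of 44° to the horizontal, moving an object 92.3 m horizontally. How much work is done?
W = Fd cosθ = 123.9×92.3×cos(44°) = 8226.3 J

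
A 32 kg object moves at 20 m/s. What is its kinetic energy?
KE = ½mv² = ½×32×20² = 6400.0 J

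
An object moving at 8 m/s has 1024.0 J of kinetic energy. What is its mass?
KE = ½mv² → m = 2KE/v² = 2×1024.0/8² = 32.0 kg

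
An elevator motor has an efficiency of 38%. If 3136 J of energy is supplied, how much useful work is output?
W_out = η × W_in = 0.38 × 3136 = 1191.7 J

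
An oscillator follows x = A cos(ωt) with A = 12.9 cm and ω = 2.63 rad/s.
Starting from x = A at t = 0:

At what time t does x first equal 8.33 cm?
cos(ωt) = x/A = 8.33/12.9 = 0.6457
ωt = arccos(0.6457) = 0.8688 rad
t = 0.8688/2.63 = 0.3303 s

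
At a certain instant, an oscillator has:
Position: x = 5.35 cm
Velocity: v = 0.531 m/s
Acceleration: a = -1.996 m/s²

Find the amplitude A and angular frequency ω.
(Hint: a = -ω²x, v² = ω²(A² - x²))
a = −ω²x → ω = √(|a|/x) = √(1.996/0.0535) = 6.108 rad/s
v² = ω²(A² − x²) → A = √(x² + v²/ω²) = √(0.0535² + 0.531²/6.108²) = 0.1021 m = 10.21 cm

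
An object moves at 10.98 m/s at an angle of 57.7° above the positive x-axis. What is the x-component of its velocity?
vₓ = v cos(θ) = 10.98 × cos(57.7°) = 5.87 m/s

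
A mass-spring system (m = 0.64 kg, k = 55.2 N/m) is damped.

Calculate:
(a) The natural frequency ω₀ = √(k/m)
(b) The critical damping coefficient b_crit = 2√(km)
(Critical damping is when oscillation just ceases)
ω₀ = √(k/m) = √(55.2/0.64) = 9.287 rad/s
b_crit = 2√(km) = 2√(55.2×0.64) = 11.89 kg/s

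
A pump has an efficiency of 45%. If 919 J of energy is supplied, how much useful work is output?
W_out = η × W_in = 0.45 × 919 = 413.55 J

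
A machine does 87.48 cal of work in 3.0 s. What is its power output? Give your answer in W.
P = W/t = 366 J / 3 s = 122 W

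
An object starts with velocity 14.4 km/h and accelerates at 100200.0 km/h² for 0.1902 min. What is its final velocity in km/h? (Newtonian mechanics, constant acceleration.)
v = v₀ + at (with unit conversion) = 332.0 km/h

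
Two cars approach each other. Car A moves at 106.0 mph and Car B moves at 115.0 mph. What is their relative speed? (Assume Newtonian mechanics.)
v_rel = v_A + v_B = 106.0 + 115.0 = 221.0 mph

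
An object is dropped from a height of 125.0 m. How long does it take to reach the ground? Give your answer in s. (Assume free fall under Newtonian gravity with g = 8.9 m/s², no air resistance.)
t = √(2h/g) = 5.3 s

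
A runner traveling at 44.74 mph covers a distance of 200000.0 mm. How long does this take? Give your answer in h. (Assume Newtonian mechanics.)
t = d/v (with unit conversion) = 0.002778 h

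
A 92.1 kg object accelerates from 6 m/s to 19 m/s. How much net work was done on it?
W_net = ΔKE = ½m(v₂² − v₁²) = ½×92.1×(19² − 6²) = 14966.25 J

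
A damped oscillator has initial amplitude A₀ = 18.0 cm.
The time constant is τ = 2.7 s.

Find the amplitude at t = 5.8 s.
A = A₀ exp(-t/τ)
A = A₀ exp(−t/τ) = 18.0×exp(−5.8/2.7) = 2.101 cm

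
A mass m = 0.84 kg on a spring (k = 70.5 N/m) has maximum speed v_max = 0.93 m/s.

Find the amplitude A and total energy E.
½mv²_max = ½kA² → A = v_max√(m/k) = 0.93×√(0.84/70.5) = 0.1015 m = 10.15 cm
E = ½mv²_max = ½×0.84×0.93² = 0.3633 J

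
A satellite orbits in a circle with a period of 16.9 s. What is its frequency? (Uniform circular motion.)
f = 1/T = 1/16.9 = 0.0592 Hz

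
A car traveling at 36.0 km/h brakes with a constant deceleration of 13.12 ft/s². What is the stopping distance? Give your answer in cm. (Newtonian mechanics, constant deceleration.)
d = v₀² / (2a) (with unit conversion) = 1250.0 cm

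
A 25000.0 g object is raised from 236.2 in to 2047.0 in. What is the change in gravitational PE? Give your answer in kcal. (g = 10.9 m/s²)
ΔPE = mg(h₂ − h₁) = 25 kg × 10.9 m/s² × (51.99 − 5.999) m = 1.253e+04 J = 2.996 kcal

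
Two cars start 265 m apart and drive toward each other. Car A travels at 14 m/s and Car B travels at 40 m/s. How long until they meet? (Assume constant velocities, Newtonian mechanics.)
Combined speed: v_combined = 14 + 40 = 54 m/s
Time to meet: t = d/54 = 265/54 = 4.91 s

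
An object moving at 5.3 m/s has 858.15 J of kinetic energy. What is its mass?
KE = ½mv² → m = 2KE/v² = 2×858.15/5.3² = 61.1 kg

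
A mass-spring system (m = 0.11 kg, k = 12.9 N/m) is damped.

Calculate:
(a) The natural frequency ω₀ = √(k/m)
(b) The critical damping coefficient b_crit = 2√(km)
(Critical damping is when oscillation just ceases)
ω₀ = √(k/m) = √(12.9/0.11) = 10.83 rad/s
b_crit = 2√(km) = 2√(12.9×0.11) = 2.382 kg/s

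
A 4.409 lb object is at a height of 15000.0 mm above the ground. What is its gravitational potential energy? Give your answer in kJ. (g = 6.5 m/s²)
PE = mgh = 2 kg × 6.5 m/s² × 15 m = 195 J = 0.195 kJ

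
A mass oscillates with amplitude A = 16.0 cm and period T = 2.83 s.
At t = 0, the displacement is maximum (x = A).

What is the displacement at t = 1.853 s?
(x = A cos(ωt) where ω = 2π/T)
ω = 2π/T = 2π/2.83 = 2.22 rad/s
x = A cos(ωt) = 16.0×cos(2.22×1.853) = -9.012 cm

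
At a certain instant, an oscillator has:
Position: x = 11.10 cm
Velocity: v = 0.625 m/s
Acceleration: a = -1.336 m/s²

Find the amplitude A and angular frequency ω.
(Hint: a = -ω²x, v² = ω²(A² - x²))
a = −ω²x → ω = √(|a|/x) = √(1.336/0.111) = 3.469 rad/s
v² = ω²(A² − x²) → A = √(x² + v²/ω²) = √(0.111² + 0.625²/3.469²) = 0.2116 m = 21.16 cm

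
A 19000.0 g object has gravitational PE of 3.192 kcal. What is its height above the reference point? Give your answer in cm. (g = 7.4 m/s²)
PE = mgh → h = PE/(mg) = 1.336e+04 J / (19 kg × 7.4 m/s²) = 94.99 m = 9499.0 cm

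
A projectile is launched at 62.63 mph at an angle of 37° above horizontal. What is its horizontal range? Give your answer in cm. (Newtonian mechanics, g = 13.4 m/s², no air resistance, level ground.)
R = v₀² sin(2θ) / g (with unit conversion) = 5623.0 cm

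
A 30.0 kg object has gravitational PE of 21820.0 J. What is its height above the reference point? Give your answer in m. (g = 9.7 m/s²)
PE = mgh → h = PE/(mg) = 2.182e+04 J / (30 kg × 9.7 m/s²) = 74.98 m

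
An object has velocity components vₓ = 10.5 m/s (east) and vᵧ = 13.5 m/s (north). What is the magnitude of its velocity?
|v| = √(vₓ² + vᵧ²) = √(10.5² + 13.5²) = √(292.5) = 17.1 m/s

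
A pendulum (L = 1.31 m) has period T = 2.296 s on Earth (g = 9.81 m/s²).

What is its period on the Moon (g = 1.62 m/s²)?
T = 2π√(L/g), so T_moon/T_earth = √(g_earth/g_moon)
T_moon = 2π√(1.31/1.62) = 5.65 s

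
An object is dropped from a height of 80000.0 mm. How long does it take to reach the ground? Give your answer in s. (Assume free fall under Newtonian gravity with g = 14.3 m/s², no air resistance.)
t = √(2h/g) (with unit conversion) = 3.345 s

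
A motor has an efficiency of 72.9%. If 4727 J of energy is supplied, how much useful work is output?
W_out = η × W_in = 0.729 × 4727 = 3446.0 J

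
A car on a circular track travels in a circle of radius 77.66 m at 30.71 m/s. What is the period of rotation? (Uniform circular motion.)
T = 2πr/v = 2π×77.66/30.71 = 15.89 s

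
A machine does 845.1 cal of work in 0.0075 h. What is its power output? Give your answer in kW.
P = W/t = 3536 J / 27 s = 131 W = 0.131 kW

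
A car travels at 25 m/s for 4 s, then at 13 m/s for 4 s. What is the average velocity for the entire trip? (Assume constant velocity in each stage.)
d₁ = v₁t₁ = 25 × 4 = 100 m
d₂ = v₂t₂ = 13 × 4 = 52 m
d_total = 152 m, t_total = 8 s
v_avg = d_total/t_total = 152/8 = 19.0 m/s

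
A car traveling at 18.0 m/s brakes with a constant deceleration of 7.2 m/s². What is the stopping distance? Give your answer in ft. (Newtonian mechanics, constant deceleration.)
d = v₀² / (2a) (with unit conversion) = 73.82 ft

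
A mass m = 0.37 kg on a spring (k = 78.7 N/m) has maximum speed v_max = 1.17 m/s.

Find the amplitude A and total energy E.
½mv²_max = ½kA² → A = v_max√(m/k) = 1.17×√(0.37/78.7) = 0.08022 m = 8.022 cm
E = ½mv²_max = ½×0.37×1.17² = 0.2532 J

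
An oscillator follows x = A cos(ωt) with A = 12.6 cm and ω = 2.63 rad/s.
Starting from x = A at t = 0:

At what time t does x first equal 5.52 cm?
cos(ωt) = x/A = 5.52/12.6 = 0.4381
ωt = arccos(0.4381) = 1.117 rad
t = 1.117/2.63 = 0.4248 s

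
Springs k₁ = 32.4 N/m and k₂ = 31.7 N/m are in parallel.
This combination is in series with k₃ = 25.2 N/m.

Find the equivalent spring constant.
k₁₂ = k₁ + k₂ = 64.1 N/m (parallel)
1/k_eq = 1/k₁₂ + 1/k₃ → k_eq = 18.09 N/m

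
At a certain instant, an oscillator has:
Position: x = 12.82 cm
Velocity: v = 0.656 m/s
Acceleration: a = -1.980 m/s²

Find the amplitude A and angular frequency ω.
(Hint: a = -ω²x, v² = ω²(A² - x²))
a = −ω²x → ω = √(|a|/x) = √(1.98/0.1282) = 3.93 rad/s
v² = ω²(A² − x²) → A = √(x² + v²/ω²) = √(0.1282² + 0.656²/3.93²) = 0.2105 m = 21.05 cm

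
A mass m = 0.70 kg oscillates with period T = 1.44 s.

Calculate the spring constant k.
T = 2π√(m/k) → k = m(2π/T)² = 0.7×(2π/1.44)² = 13.33 N/m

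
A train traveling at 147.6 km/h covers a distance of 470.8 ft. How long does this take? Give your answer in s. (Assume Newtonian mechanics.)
t = d/v (with unit conversion) = 3.5 s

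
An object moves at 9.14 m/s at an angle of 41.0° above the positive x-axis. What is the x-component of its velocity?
vₓ = v cos(θ) = 9.14 × cos(41.0°) = 6.9 m/s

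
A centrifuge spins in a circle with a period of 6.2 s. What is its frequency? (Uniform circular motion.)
f = 1/T = 1/6.2 = 0.1613 Hz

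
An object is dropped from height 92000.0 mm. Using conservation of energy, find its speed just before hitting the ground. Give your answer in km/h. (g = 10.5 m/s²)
mgh = ½mv² → v = √(2gh) = √(2×10.5×92) = 43.95 m/s = 158.2 km/h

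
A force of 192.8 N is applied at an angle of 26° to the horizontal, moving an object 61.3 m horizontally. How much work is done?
W = Fd cosθ = 192.8×61.3×cos(26°) = 10623.0 J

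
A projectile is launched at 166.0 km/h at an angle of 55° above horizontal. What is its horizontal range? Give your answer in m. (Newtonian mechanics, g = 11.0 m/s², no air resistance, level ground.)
R = v₀² sin(2θ) / g (with unit conversion) = 181.6 m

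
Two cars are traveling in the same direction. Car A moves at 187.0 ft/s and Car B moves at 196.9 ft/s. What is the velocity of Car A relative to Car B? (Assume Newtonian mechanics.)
v_rel = v_A - v_B = 187.0 - 196.9 = -9.9 ft/s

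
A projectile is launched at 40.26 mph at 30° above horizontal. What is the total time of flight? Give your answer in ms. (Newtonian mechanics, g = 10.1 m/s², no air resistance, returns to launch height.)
T = 2v₀sin(θ)/g (with unit conversion) = 1782.0 ms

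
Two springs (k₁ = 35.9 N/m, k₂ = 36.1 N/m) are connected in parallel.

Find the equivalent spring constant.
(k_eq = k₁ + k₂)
k_eq = k₁ + k₂ = 35.9 + 36.1 = 72 N/m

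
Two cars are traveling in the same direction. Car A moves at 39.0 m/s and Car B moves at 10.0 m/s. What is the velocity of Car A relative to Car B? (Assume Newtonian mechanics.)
v_rel = v_A - v_B = 39.0 - 10.0 = 29.0 m/s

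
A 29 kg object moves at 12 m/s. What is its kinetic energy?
KE = ½mv² = ½×29×12² = 2088.0 J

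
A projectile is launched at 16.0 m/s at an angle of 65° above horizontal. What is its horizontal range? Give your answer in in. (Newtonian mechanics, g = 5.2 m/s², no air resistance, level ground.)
R = v₀² sin(2θ) / g (with unit conversion) = 1485.0 in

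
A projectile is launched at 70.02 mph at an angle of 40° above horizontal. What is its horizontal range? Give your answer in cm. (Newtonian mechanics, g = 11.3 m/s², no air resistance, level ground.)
R = v₀² sin(2θ) / g (with unit conversion) = 8539.0 cm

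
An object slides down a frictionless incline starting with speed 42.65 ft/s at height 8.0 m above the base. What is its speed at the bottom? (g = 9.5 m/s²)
½mv₀² + mgh = ½mv² → v = √(v₀² + 2gh) = √(13² + 2×9.5×8) = 17.92 m/s = 58.78 ft/s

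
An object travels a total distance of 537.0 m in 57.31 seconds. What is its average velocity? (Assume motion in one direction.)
v_avg = Δd / Δt = 537.0 / 57.31 = 9.37 m/s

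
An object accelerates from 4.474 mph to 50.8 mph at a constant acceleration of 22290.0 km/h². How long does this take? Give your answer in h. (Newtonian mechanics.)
t = (v - v₀)/a (with unit conversion) = 0.003345 h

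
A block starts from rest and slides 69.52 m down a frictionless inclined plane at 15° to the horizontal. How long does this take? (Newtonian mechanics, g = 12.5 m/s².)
a = g sin(θ) = 12.5 × sin(15°) = 3.24 m/s²
t = √(2d/a) = √(2 × 69.52 / 3.24) = 6.56 s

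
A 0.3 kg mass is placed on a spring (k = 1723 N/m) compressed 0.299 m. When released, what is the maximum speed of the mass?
½kx² = ½mv² → v = x√(k/m) = 0.299×√(1723/0.3) = 22.66 m/s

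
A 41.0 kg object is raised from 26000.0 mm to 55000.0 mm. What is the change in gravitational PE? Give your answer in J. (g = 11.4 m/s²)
ΔPE = mg(h₂ − h₁) = 41 kg × 11.4 m/s² × (55 − 26) m = 1.355e+04 J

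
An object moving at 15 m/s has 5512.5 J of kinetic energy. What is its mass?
KE = ½mv² → m = 2KE/v² = 2×5512.5/15² = 49.0 kg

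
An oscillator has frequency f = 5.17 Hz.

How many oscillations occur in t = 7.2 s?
n = f×t = 5.17×7.2 = 37.22 oscillations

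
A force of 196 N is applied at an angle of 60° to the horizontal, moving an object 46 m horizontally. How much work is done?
W = Fd cosθ = 196×46×cos(60°) = 4508.0 J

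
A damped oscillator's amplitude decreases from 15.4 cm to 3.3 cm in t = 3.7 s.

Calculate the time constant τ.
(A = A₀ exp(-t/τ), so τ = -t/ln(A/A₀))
A/A₀ = 3.3/15.4 = 0.2143; ln(A/A₀) = -1.54
τ = −t/ln(A/A₀) = −3.7/-1.54 = 2.402 s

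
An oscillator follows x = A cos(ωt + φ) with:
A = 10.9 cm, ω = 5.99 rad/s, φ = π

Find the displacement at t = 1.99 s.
x = A cos(ωt + φ) = 10.9×cos(5.99×1.99 + π) = -8.702 cm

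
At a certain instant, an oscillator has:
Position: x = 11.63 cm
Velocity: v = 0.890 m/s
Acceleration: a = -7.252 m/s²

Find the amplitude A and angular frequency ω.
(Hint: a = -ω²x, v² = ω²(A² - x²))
a = −ω²x → ω = √(|a|/x) = √(7.252/0.1163) = 7.897 rad/s
v² = ω²(A² − x²) → A = √(x² + v²/ω²) = √(0.1163² + 0.89²/7.897²) = 0.162 m = 16.2 cm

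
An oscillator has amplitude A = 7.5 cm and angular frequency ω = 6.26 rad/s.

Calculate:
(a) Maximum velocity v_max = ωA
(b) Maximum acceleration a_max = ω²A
v_max = ωA = 6.26×0.075 = 0.4695 m/s
a_max = ω²A = 6.26²×0.075 = 2.939 m/s²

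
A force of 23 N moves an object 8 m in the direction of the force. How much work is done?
W = Fd = 23×8 = 184.0 J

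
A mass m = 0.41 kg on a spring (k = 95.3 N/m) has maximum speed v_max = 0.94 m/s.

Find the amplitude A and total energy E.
½mv²_max = ½kA² → A = v_max√(m/k) = 0.94×√(0.41/95.3) = 0.06166 m = 6.166 cm
E = ½mv²_max = ½×0.41×0.94² = 0.1811 J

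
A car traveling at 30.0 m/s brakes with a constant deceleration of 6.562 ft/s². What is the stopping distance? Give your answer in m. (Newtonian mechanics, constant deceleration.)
d = v₀² / (2a) (with unit conversion) = 225.0 m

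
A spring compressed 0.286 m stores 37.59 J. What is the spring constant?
PE = ½kx² → k = 2PE/x² = 2×37.59/0.286² = 919.1 N/m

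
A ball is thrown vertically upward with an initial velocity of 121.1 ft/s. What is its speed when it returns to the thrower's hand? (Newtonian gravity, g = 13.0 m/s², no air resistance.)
By conservation of energy, the ball returns at the same speed = 121.1 ft/s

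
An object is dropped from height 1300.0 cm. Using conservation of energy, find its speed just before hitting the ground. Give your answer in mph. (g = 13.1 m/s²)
mgh = ½mv² → v = √(2gh) = √(2×13.1×13) = 18.46 m/s = 41.28 mph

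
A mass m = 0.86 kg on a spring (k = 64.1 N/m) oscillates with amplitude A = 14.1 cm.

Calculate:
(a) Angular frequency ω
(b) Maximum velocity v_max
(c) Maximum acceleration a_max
ω = √(k/m) = √(64.1/0.86) = 8.633 rad/s
v_max = ωA = 8.633×0.141 = 1.217 m/s
a_max = ω²A = 8.633²×0.141 = 10.51 m/s²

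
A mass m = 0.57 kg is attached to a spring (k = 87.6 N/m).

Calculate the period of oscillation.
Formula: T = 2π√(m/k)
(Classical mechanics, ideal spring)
T = 2π√(m/k) = 2π√(0.57/87.6) = 0.5068 s; f = 1/T = 1.973 Hz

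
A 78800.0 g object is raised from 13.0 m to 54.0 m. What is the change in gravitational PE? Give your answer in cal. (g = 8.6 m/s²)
ΔPE = mg(h₂ − h₁) = 78.8 kg × 8.6 m/s² × (54 − 13) m = 2.778e+04 J = 6641.0 cal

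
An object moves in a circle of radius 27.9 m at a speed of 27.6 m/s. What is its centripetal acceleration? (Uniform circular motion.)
a_c = v²/r = 27.6²/27.9 = 761.76/27.9 = 27.3 m/s²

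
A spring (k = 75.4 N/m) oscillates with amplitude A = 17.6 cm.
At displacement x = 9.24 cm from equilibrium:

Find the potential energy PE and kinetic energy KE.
E_total = ½kA² = ½×75.4×(0.176)² = 1.168 J
PE = ½kx² = ½×75.4×(0.0924)² = 0.3219 J
KE = E_total − PE = 0.8459 J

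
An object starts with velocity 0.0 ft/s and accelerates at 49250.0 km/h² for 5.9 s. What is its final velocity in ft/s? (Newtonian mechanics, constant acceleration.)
v = v₀ + at (with unit conversion) = 73.56 ft/s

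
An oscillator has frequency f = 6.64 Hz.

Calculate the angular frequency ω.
ω = 2πf = 2π×6.64 = 41.72 rad/s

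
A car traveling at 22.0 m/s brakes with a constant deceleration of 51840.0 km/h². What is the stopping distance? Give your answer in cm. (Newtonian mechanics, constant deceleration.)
d = v₀² / (2a) (with unit conversion) = 6050.0 cm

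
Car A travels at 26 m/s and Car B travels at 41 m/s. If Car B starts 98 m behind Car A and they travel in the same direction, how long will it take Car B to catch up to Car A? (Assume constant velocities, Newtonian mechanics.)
Relative speed: v_rel = 41 - 26 = 15 m/s
Time to catch: t = d₀/v_rel = 98/15 = 6.53 s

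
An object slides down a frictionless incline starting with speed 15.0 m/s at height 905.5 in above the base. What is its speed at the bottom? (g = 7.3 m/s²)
½mv₀² + mgh = ½mv² → v = √(v₀² + 2gh) = √(15² + 2×7.3×23) = 23.68 m/s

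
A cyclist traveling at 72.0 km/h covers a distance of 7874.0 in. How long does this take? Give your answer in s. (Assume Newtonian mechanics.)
t = d/v (with unit conversion) = 10.0 s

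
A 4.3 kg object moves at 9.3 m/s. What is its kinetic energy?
KE = ½mv² = ½×4.3×9.3² = 185.9535 J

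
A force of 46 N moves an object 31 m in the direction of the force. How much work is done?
W = Fd = 46×31 = 1426.0 J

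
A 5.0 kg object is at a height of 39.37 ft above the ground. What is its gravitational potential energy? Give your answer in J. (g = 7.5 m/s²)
PE = mgh = 5 kg × 7.5 m/s² × 12 m = 450 J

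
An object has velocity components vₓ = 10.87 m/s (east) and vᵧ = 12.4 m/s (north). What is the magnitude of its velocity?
|v| = √(vₓ² + vᵧ²) = √(10.87² + 12.4²) = √(271.917) = 16.49 m/s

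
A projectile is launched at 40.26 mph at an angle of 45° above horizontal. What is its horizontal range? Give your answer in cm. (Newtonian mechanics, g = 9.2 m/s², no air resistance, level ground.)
R = v₀² sin(2θ) / g (with unit conversion) = 3521.0 cm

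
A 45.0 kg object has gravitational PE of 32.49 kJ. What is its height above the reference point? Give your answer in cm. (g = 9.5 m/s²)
PE = mgh → h = PE/(mg) = 3.249e+04 J / (45 kg × 9.5 m/s²) = 76 m = 7600.0 cm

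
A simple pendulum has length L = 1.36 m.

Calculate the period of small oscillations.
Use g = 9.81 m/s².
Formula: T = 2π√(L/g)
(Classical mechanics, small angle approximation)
T = 2π√(L/g) = 2π√(1.36/9.81) = 2.339 s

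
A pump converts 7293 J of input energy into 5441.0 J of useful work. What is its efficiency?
η = W_out/W_in = 5441.0/7293 = 0.7461 = 74.61%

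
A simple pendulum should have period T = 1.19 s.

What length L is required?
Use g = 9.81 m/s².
T = 2π√(L/g) → L = g(T/2π)² = 9.81×(1.19/2π)² = 0.3519 m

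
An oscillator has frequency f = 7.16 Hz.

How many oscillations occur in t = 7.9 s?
n = f×t = 7.16×7.9 = 56.56 oscillations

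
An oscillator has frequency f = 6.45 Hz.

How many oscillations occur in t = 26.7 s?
n = f×t = 6.45×26.7 = 172.2 oscillations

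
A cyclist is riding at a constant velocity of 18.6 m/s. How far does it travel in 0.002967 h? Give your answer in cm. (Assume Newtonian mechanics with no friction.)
d = vt (with unit conversion) = 19870.0 cm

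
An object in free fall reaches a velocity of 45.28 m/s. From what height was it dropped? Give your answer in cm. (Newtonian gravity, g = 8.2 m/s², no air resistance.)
h = v²/(2g) (with unit conversion) = 12500.0 cm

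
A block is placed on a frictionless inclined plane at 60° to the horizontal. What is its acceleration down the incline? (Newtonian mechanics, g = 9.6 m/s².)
a = g sin(θ) = 9.6 × sin(60°) = 9.6 × 0.866 = 8.31 m/s²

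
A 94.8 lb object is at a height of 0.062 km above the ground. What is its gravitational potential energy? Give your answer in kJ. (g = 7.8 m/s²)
PE = mgh = 43 kg × 7.8 m/s² × 62 m = 2.08e+04 J = 20.8 kJ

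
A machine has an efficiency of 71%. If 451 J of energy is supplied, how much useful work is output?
W_out = η × W_in = 0.71 × 451 = 320.21 J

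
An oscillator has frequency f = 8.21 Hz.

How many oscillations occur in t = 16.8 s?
n = f×t = 8.21×16.8 = 137.9 oscillations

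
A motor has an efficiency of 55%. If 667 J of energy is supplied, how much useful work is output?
W_out = η × W_in = 0.55 × 667 = 366.85 J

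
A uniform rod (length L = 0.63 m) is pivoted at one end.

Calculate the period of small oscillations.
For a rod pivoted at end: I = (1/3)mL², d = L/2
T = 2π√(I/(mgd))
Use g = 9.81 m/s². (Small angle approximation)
I/m = (1/3)L² = 0.1323 m²; d = L/2 = 0.315 m
T = 2π√(I/(mgd)) = 2π√(0.1323/(9.81×0.315)) = 1.3 s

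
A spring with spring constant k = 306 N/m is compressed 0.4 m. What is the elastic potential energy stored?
PE = ½kx² = ½×306×0.4² = 24.48 J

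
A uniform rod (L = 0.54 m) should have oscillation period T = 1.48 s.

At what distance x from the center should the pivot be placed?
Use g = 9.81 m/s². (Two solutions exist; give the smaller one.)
T = 2π√((L²/12 + x²)/(gx)). Let c = T²g/(4π²) = 0.5443.
x² − cx + L²/12 = 0 → x = (c − √(c² − L²/3))/2 = 0.04907 m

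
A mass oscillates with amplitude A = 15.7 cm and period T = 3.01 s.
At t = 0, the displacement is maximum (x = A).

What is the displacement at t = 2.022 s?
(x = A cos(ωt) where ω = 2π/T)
ω = 2π/T = 2π/3.01 = 2.087 rad/s
x = A cos(ωt) = 15.7×cos(2.087×2.022) = -7.411 cm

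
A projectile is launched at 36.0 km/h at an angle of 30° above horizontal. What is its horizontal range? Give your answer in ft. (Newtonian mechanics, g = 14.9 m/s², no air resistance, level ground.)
R = v₀² sin(2θ) / g (with unit conversion) = 19.07 ft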